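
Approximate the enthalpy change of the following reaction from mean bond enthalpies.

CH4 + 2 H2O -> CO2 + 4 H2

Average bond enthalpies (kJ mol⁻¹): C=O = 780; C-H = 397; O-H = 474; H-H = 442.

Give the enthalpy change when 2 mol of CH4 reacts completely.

ΔH = +312 kJ

Bonds broken (reactants):
  C-H: 4 × 397 = 1588
  O-H: 4 × 474 = 1896
  Σ(broken) = 3484 kJ
Bonds formed (products):
  C=O: 2 × 780 = 1560
  H-H: 4 × 442 = 1768
  Σ(formed) = 3328 kJ
ΔH = Σ(broken) − Σ(formed) = 3484 − 3328 = +156 kJ
For 2× the reaction as written: 2 × (+156) = +312 kJ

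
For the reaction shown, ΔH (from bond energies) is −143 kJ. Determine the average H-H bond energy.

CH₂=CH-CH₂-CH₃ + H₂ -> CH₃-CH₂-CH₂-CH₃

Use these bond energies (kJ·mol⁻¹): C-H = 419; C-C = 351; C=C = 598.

Let D be the H-H bond energy.
Σ(broken) = 2×351 + 8×419 + 1×598 + 1×D = 4652 + D
Σ(formed) = 3×351 + 10×419 = 5243
ΔH = Σ(broken) − Σ(formed) = (4652 + D) − (5243) = −591 + D
Setting this equal to −143 kJ gives D = 448 kJ/mol.

D(H-H) ≈ 448 kJ/mol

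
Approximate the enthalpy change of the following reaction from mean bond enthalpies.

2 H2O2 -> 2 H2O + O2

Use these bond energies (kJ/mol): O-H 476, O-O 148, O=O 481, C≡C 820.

ΔH ≈ −185 kJ

Bonds broken (reactants):
  O-H: 4 × 476 = 1904
  O-O: 2 × 148 = 296
  Σ(broken) = 2200 kJ
Bonds formed (products):
  O-H: 4 × 476 = 1904
  O=O: 1 × 481 = 481
  Σ(formed) = 2385 kJ
ΔH = Σ(broken) − Σ(formed) = 2200 − 2385 = −185 kJ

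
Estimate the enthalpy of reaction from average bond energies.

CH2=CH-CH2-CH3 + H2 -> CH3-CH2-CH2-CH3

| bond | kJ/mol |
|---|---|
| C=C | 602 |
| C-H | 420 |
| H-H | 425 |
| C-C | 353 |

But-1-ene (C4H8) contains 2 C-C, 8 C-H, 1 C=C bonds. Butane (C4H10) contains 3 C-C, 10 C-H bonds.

Bonds broken (reactants):
  C-C: 2 × 353 = 706
  C-H: 8 × 420 = 3360
  C=C: 1 × 602 = 602
  H-H: 1 × 425 = 425
  Σ(broken) = 5093 kJ
Bonds formed (products):
  C-C: 3 × 353 = 1059
  C-H: 10 × 420 = 4200
  Σ(formed) = 5259 kJ
ΔH = Σ(broken) − Σ(formed) = 5093 − 5259 = −166 kJ

ΔH ≈ −166 kJ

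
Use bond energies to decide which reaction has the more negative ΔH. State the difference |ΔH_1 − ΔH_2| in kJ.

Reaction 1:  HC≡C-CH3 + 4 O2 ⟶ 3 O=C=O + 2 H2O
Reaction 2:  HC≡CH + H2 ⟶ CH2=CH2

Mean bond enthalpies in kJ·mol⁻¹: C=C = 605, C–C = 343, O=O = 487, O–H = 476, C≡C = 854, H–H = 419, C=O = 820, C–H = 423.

Reaction 1:
  Bonds broken (reactants):
    C≡C: 1 × 854 = 854
    C–C: 1 × 343 = 343
    C–H: 4 × 423 = 1692
    O=O: 4 × 487 = 1948
    Σ(broken) = 4837 kJ
  Bonds formed (products):
    C=O: 6 × 820 = 4920
    O–H: 4 × 476 = 1904
    Σ(formed) = 6824 kJ
  ΔH_1 = 4837 − 6824 = −1987 kJ
Reaction 2:
  Bonds broken (reactants):
    C≡C: 1 × 854 = 854
    C–H: 2 × 423 = 846
    H–H: 1 × 419 = 419
    Σ(broken) = 2119 kJ
  Bonds formed (products):
    C–H: 4 × 423 = 1692
    C=C: 1 × 605 = 605
    Σ(formed) = 2297 kJ
  ΔH_2 = 2119 − 2297 = −178 kJ
ΔH_1 − ΔH_2 = −1809 kJ, so reaction 1 has the more negative ΔH; |ΔH_1 − ΔH_2| = 1809 kJ.

Reaction 1, by 1809 kJ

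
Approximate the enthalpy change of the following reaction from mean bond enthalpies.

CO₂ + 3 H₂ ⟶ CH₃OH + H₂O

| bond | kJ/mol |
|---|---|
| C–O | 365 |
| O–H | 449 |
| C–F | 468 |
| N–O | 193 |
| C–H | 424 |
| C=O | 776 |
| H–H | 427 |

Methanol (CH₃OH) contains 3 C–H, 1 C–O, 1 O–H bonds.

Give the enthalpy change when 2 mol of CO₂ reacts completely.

Bonds broken (reactants):
  C=O: 2 × 776 = 1552
  H–H: 3 × 427 = 1281
  Σ(broken) = 2833 kJ
Bonds formed (products):
  C–H: 3 × 424 = 1272
  C–O: 1 × 365 = 365
  O–H: 3 × 449 = 1347
  Σ(formed) = 2984 kJ
ΔH = Σ(broken) − Σ(formed) = 2833 − 2984 = −151 kJ
For 2× the reaction as written: 2 × (−151) = −302 kJ

ΔH = −302 kJ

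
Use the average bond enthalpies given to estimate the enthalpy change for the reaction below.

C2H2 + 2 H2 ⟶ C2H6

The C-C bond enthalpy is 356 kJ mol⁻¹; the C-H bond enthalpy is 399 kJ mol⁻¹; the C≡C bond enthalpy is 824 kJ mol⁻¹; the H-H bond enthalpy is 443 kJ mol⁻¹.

ΔH ≈ −242 kJ

Bonds broken (reactants):
  C≡C: 1 × 824 = 824
  C-H: 2 × 399 = 798
  H-H: 2 × 443 = 886
  Σ(broken) = 2508 kJ
Bonds formed (products):
  C-C: 1 × 356 = 356
  C-H: 6 × 399 = 2394
  Σ(formed) = 2750 kJ
ΔH = Σ(broken) − Σ(formed) = 2508 − 2750 = −242 kJ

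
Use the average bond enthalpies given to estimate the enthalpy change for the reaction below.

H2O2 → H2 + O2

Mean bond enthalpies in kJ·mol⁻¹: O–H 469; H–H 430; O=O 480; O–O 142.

Bonds broken (reactants):
  O–H: 2 × 469 = 938
  O–O: 1 × 142 = 142
  Σ(broken) = 1080 kJ
Bonds formed (products):
  H–H: 1 × 430 = 430
  O=O: 1 × 480 = 480
  Σ(formed) = 910 kJ
ΔH = Σ(broken) − Σ(formed) = 1080 − 910 = +170 kJ

ΔH ≈ +170 kJ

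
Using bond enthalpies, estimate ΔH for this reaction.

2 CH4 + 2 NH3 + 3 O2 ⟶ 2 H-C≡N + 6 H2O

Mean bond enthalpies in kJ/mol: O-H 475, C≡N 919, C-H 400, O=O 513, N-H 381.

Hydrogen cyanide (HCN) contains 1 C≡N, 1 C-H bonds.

ΔH ≈ −1313 kJ

Bonds broken (reactants):
  C-H: 8 × 400 = 3200
  N-H: 6 × 381 = 2286
  O=O: 3 × 513 = 1539
  Σ(broken) = 7025 kJ
Bonds formed (products):
  C≡N: 2 × 919 = 1838
  C-H: 2 × 400 = 800
  O-H: 12 × 475 = 5700
  Σ(formed) = 8338 kJ
ΔH = Σ(broken) − Σ(formed) = 7025 − 8338 = −1313 kJ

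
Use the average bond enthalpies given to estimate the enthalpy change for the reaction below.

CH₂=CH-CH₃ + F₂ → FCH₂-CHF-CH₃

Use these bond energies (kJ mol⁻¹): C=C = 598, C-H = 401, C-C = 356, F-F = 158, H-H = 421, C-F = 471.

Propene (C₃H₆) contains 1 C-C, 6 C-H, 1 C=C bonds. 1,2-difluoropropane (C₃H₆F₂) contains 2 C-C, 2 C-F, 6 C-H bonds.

Bonds broken (reactants):
  C-C: 1 × 356 = 356
  C-H: 6 × 401 = 2406
  C=C: 1 × 598 = 598
  F-F: 1 × 158 = 158
  Σ(broken) = 3518 kJ
Bonds formed (products):
  C-C: 2 × 356 = 712
  C-F: 2 × 471 = 942
  C-H: 6 × 401 = 2406
  Σ(formed) = 4060 kJ
ΔH = Σ(broken) − Σ(formed) = 3518 − 4060 = −542 kJ

ΔH ≈ −542 kJ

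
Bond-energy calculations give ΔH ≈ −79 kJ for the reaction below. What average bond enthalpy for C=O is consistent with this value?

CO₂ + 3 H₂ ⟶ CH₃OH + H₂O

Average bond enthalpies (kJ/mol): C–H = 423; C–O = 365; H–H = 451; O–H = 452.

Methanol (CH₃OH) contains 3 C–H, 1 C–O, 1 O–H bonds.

D(C=O) ≈ 779 kJ/mol

Let D be the C=O bond energy.
Σ(broken) = 2×D + 3×451 = 1353 + 2D
Σ(formed) = 3×423 + 1×365 + 3×452 = 2990
ΔH = Σ(broken) − Σ(formed) = (1353 + 2D) − (2990) = −1637 + 2D
Setting this equal to −79 kJ gives 2D = 1558, so D = 779 kJ/mol.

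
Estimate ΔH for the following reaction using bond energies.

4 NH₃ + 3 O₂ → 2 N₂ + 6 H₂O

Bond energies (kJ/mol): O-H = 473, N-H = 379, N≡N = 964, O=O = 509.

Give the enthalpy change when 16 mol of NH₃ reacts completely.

ΔH = −6116 kJ

Bonds broken (reactants):
  N-H: 12 × 379 = 4548
  O=O: 3 × 509 = 1527
  Σ(broken) = 6075 kJ
Bonds formed (products):
  N≡N: 2 × 964 = 1928
  O-H: 12 × 473 = 5676
  Σ(formed) = 7604 kJ
ΔH = Σ(broken) − Σ(formed) = 6075 − 7604 = −1529 kJ
For 4× the reaction as written: 4 × (−1529) = −6116 kJ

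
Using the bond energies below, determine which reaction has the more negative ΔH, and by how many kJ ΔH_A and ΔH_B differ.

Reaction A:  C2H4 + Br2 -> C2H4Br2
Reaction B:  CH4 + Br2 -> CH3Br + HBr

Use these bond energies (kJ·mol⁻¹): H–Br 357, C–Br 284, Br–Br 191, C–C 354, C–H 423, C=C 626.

Reaction A, by 78 kJ

Reaction A:
  Bonds broken (reactants):
    Br–Br: 1 × 191 = 191
    C–H: 4 × 423 = 1692
    C=C: 1 × 626 = 626
    Σ(broken) = 2509 kJ
  Bonds formed (products):
    C–Br: 2 × 284 = 568
    C–C: 1 × 354 = 354
    C–H: 4 × 423 = 1692
    Σ(formed) = 2614 kJ
  ΔH_A = 2509 − 2614 = −105 kJ
Reaction B:
  Bonds broken (reactants):
    Br–Br: 1 × 191 = 191
    C–H: 4 × 423 = 1692
    Σ(broken) = 1883 kJ
  Bonds formed (products):
    C–Br: 1 × 284 = 284
    C–H: 3 × 423 = 1269
    H–Br: 1 × 357 = 357
    Σ(formed) = 1910 kJ
  ΔH_B = 1883 − 1910 = −27 kJ
ΔH_A − ΔH_B = −78 kJ, so reaction A has the more negative ΔH; |ΔH_A − ΔH_B| = 78 kJ.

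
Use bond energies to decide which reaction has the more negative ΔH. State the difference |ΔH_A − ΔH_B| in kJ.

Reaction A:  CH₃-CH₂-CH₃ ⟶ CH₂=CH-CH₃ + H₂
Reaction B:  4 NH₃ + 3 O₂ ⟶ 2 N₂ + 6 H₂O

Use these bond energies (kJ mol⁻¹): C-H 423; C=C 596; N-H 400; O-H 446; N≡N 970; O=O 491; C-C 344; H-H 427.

Reaction B, by 1186 kJ

Reaction A:
  Bonds broken (reactants):
    C-C: 2 × 344 = 688
    C-H: 8 × 423 = 3384
    Σ(broken) = 4072 kJ
  Bonds formed (products):
    C-C: 1 × 344 = 344
    C-H: 6 × 423 = 2538
    C=C: 1 × 596 = 596
    H-H: 1 × 427 = 427
    Σ(formed) = 3905 kJ
  ΔH_A = 4072 − 3905 = +167 kJ
Reaction B:
  Bonds broken (reactants):
    N-H: 12 × 400 = 4800
    O=O: 3 × 491 = 1473
    Σ(broken) = 6273 kJ
  Bonds formed (products):
    N≡N: 2 × 970 = 1940
    O-H: 12 × 446 = 5352
    Σ(formed) = 7292 kJ
  ΔH_B = 6273 − 7292 = −1019 kJ
ΔH_A − ΔH_B = +1186 kJ, so reaction B has the more negative ΔH; |ΔH_A − ΔH_B| = 1186 kJ.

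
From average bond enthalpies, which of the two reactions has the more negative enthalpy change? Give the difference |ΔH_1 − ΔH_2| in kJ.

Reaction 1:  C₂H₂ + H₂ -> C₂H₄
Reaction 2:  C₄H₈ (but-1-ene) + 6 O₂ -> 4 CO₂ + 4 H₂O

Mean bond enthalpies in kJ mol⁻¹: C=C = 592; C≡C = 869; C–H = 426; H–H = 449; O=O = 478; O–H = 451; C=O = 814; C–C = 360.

Reaction 1:
  Bonds broken (reactants):
    C≡C: 1 × 869 = 869
    C–H: 2 × 426 = 852
    H–H: 1 × 449 = 449
    Σ(broken) = 2170 kJ
  Bonds formed (products):
    C–H: 4 × 426 = 1704
    C=C: 1 × 592 = 592
    Σ(formed) = 2296 kJ
  ΔH_1 = 2170 − 2296 = −126 kJ
Reaction 2:
  Bonds broken (reactants):
    C–C: 2 × 360 = 720
    C–H: 8 × 426 = 3408
    C=C: 1 × 592 = 592
    O=O: 6 × 478 = 2868
    Σ(broken) = 7588 kJ
  Bonds formed (products):
    C=O: 8 × 814 = 6512
    O–H: 8 × 451 = 3608
    Σ(formed) = 10120 kJ
  ΔH_2 = 7588 − 10120 = −2532 kJ
ΔH_1 − ΔH_2 = +2406 kJ, so reaction 2 has the more negative ΔH; |ΔH_1 − ΔH_2| = 2406 kJ.

Reaction 2, by 2406 kJ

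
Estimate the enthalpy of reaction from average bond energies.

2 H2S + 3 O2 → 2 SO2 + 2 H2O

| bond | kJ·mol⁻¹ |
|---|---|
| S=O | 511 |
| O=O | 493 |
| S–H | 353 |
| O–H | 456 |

ΔH ≈ −977 kJ

Bonds broken (reactants):
  O=O: 3 × 493 = 1479
  S–H: 4 × 353 = 1412
  Σ(broken) = 2891 kJ
Bonds formed (products):
  O–H: 4 × 456 = 1824
  S=O: 4 × 511 = 2044
  Σ(formed) = 3868 kJ
ΔH = Σ(broken) − Σ(formed) = 2891 − 3868 = −977 kJ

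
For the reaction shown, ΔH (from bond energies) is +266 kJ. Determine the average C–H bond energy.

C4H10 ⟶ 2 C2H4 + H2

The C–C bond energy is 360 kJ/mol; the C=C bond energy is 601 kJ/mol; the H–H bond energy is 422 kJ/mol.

D(C–H) ≈ 405 kJ/mol

Let D be the C–H bond energy.
Σ(broken) = 3×360 + 10×D = 1080 + 10D
Σ(formed) = 8×D + 2×601 + 1×422 = 1624 + 8D
ΔH = Σ(broken) − Σ(formed) = (1080 + 10D) − (1624 + 8D) = −544 + 2D
Setting this equal to +266 kJ gives 2D = 810, so D = 405 kJ/mol.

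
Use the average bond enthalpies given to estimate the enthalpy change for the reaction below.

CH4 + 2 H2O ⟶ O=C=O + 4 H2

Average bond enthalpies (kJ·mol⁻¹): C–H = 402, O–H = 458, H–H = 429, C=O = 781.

ΔH ≈ +162 kJ

Bonds broken (reactants):
  C–H: 4 × 402 = 1608
  O–H: 4 × 458 = 1832
  Σ(broken) = 3440 kJ
Bonds formed (products):
  C=O: 2 × 781 = 1562
  H–H: 4 × 429 = 1716
  Σ(formed) = 3278 kJ
ΔH = Σ(broken) − Σ(formed) = 3440 − 3278 = +162 kJ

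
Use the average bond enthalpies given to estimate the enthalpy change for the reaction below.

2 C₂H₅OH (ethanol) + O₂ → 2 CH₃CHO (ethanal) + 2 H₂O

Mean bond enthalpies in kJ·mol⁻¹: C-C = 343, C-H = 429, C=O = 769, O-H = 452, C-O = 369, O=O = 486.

ΔH ≈ −360 kJ

Bonds broken (reactants):
  C-C: 2 × 343 = 686
  C-H: 10 × 429 = 4290
  C-O: 2 × 369 = 738
  O-H: 2 × 452 = 904
  O=O: 1 × 486 = 486
  Σ(broken) = 7104 kJ
Bonds formed (products):
  C-C: 2 × 343 = 686
  C-H: 8 × 429 = 3432
  C=O: 2 × 769 = 1538
  O-H: 4 × 452 = 1808
  Σ(formed) = 7464 kJ
ΔH = Σ(broken) − Σ(formed) = 7104 − 7464 = −360 kJ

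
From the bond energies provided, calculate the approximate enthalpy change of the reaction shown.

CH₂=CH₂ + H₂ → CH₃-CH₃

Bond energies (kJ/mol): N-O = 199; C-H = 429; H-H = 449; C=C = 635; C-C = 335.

Bonds broken (reactants):
  C-H: 4 × 429 = 1716
  C=C: 1 × 635 = 635
  H-H: 1 × 449 = 449
  Σ(broken) = 2800 kJ
Bonds formed (products):
  C-C: 1 × 335 = 335
  C-H: 6 × 429 = 2574
  Σ(formed) = 2909 kJ
ΔH = Σ(broken) − Σ(formed) = 2800 − 2909 = −109 kJ

ΔH ≈ −109 kJ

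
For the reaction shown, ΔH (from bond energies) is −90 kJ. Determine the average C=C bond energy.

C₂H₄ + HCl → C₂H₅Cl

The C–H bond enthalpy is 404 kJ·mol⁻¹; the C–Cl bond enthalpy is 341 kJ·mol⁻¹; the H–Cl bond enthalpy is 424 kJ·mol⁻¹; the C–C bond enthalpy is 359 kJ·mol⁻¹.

D(C=C) ≈ 590 kJ/mol

Let D be the C=C bond energy.
Σ(broken) = 4×404 + 1×D + 1×424 = 2040 + D
Σ(formed) = 1×359 + 1×341 + 5×404 = 2720
ΔH = Σ(broken) − Σ(formed) = (2040 + D) − (2720) = −680 + D
Setting this equal to −90 kJ gives D = 590 kJ/mol.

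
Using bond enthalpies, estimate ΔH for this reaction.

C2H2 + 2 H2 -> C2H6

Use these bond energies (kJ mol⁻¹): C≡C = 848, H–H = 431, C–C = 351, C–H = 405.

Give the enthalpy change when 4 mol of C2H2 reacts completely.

ΔH = −1044 kJ

Bonds broken (reactants):
  C≡C: 1 × 848 = 848
  C–H: 2 × 405 = 810
  H–H: 2 × 431 = 862
  Σ(broken) = 2520 kJ
Bonds formed (products):
  C–C: 1 × 351 = 351
  C–H: 6 × 405 = 2430
  Σ(formed) = 2781 kJ
ΔH = Σ(broken) − Σ(formed) = 2520 − 2781 = −261 kJ
For 4× the reaction as written: 4 × (−261) = −1044 kJ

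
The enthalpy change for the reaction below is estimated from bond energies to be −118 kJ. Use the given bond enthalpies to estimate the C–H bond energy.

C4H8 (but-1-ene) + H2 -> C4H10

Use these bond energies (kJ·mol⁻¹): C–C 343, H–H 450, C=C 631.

D(C–H) ≈ 428 kJ/mol

Let D be the C–H bond energy.
Σ(broken) = 2×343 + 8×D + 1×631 + 1×450 = 1767 + 8D
Σ(formed) = 3×343 + 10×D = 1029 + 10D
ΔH = Σ(broken) − Σ(formed) = (1767 + 8D) − (1029 + 10D) = +738 − 2D
Setting this equal to −118 kJ gives 2D = 856, so D = 428 kJ/mol.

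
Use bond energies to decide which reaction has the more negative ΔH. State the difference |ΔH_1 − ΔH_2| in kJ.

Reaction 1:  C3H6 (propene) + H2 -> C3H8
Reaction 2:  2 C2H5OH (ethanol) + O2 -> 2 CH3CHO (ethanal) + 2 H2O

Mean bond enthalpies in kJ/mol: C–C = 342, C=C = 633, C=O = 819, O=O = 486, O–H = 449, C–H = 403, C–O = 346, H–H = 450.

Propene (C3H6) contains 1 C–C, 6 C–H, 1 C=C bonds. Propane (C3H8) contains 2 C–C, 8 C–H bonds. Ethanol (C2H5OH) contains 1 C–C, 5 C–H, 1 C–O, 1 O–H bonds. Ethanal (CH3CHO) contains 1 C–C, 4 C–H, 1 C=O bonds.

Reaction 2, by 487 kJ

Reaction 1:
  Bonds broken (reactants):
    C–C: 1 × 342 = 342
    C–H: 6 × 403 = 2418
    C=C: 1 × 633 = 633
    H–H: 1 × 450 = 450
    Σ(broken) = 3843 kJ
  Bonds formed (products):
    C–C: 2 × 342 = 684
    C–H: 8 × 403 = 3224
    Σ(formed) = 3908 kJ
  ΔH_1 = 3843 − 3908 = −65 kJ
Reaction 2:
  Bonds broken (reactants):
    C–C: 2 × 342 = 684
    C–H: 10 × 403 = 4030
    C–O: 2 × 346 = 692
    O–H: 2 × 449 = 898
    O=O: 1 × 486 = 486
    Σ(broken) = 6790 kJ
  Bonds formed (products):
    C–C: 2 × 342 = 684
    C–H: 8 × 403 = 3224
    C=O: 2 × 819 = 1638
    O–H: 4 × 449 = 1796
    Σ(formed) = 7342 kJ
  ΔH_2 = 6790 − 7342 = −552 kJ
ΔH_1 − ΔH_2 = +487 kJ, so reaction 2 has the more negative ΔH; |ΔH_1 − ΔH_2| = 487 kJ.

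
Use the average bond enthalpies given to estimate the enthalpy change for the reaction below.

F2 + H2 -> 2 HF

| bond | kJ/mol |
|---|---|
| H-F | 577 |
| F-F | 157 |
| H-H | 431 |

Bonds broken (reactants):
  F-F: 1 × 157 = 157
  H-H: 1 × 431 = 431
  Σ(broken) = 588 kJ
Bonds formed (products):
  H-F: 2 × 577 = 1154
  Σ(formed) = 1154 kJ
ΔH = Σ(broken) − Σ(formed) = 588 − 1154 = −566 kJ

ΔH ≈ −566 kJ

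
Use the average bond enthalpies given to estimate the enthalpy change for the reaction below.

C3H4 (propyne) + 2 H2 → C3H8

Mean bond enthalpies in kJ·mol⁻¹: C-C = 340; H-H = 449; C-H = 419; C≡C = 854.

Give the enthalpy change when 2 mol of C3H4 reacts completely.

ΔH = −528 kJ

Bonds broken (reactants):
  C≡C: 1 × 854 = 854
  C-C: 1 × 340 = 340
  C-H: 4 × 419 = 1676
  H-H: 2 × 449 = 898
  Σ(broken) = 3768 kJ
Bonds formed (products):
  C-C: 2 × 340 = 680
  C-H: 8 × 419 = 3352
  Σ(formed) = 4032 kJ
ΔH = Σ(broken) − Σ(formed) = 3768 − 4032 = −264 kJ
For 2× the reaction as written: 2 × (−264) = −528 kJ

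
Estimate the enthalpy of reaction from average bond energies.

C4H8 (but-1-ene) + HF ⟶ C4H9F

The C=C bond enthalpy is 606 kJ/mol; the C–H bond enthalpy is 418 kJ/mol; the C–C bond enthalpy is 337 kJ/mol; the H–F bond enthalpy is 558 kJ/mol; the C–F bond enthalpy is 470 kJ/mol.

ΔH ≈ −61 kJ

Bonds broken (reactants):
  C–C: 2 × 337 = 674
  C–H: 8 × 418 = 3344
  C=C: 1 × 606 = 606
  H–F: 1 × 558 = 558
  Σ(broken) = 5182 kJ
Bonds formed (products):
  C–C: 3 × 337 = 1011
  C–F: 1 × 470 = 470
  C–H: 9 × 418 = 3762
  Σ(formed) = 5243 kJ
ΔH = Σ(broken) − Σ(formed) = 5182 − 5243 = −61 kJ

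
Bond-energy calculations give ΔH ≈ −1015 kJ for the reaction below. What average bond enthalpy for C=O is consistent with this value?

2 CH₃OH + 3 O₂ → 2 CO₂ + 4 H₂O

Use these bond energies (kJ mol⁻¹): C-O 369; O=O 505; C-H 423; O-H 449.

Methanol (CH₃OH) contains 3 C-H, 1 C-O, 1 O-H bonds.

Let D be the C=O bond energy.
Σ(broken) = 6×423 + 2×369 + 2×449 + 3×505 = 5689
Σ(formed) = 4×D + 8×449 = 3592 + 4D
ΔH = Σ(broken) − Σ(formed) = (5689) − (3592 + 4D) = +2097 − 4D
Setting this equal to −1015 kJ gives 4D = 3112, so D = 778 kJ/mol.

D(C=O) ≈ 778 kJ/mol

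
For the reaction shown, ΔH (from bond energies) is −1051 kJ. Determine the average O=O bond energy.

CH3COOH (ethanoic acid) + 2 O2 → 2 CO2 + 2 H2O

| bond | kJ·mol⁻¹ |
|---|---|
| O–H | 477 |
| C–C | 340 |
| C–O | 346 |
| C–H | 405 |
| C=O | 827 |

D(O=O) ≈ 480 kJ/mol

Let D be the O=O bond energy.
Σ(broken) = 1×340 + 3×405 + 1×346 + 1×827 + 1×477 + 2×D = 3205 + 2D
Σ(formed) = 4×827 + 4×477 = 5216
ΔH = Σ(broken) − Σ(formed) = (3205 + 2D) − (5216) = −2011 + 2D
Setting this equal to −1051 kJ gives 2D = 960, so D = 480 kJ/mol.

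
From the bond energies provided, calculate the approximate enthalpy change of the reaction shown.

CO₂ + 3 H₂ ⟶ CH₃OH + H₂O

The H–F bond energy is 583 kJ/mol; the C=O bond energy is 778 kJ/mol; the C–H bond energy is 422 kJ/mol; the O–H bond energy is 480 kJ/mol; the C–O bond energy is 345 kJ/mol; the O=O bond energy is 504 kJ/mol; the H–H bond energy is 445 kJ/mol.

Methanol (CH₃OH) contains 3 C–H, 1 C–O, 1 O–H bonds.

Bonds broken (reactants):
  C=O: 2 × 778 = 1556
  H–H: 3 × 445 = 1335
  Σ(broken) = 2891 kJ
Bonds formed (products):
  C–H: 3 × 422 = 1266
  C–O: 1 × 345 = 345
  O–H: 3 × 480 = 1440
  Σ(formed) = 3051 kJ
ΔH = Σ(broken) − Σ(formed) = 2891 − 3051 = −160 kJ

ΔH ≈ −160 kJ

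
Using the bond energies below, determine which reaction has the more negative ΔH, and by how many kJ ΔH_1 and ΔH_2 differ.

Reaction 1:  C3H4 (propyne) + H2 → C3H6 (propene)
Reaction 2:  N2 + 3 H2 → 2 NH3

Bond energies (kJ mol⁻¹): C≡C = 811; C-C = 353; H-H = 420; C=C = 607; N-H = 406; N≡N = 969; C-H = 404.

Reaction 1:
  Bonds broken (reactants):
    C≡C: 1 × 811 = 811
    C-C: 1 × 353 = 353
    C-H: 4 × 404 = 1616
    H-H: 1 × 420 = 420
    Σ(broken) = 3200 kJ
  Bonds formed (products):
    C-C: 1 × 353 = 353
    C-H: 6 × 404 = 2424
    C=C: 1 × 607 = 607
    Σ(formed) = 3384 kJ
  ΔH_1 = 3200 − 3384 = −184 kJ
Reaction 2:
  Bonds broken (reactants):
    H-H: 3 × 420 = 1260
    N≡N: 1 × 969 = 969
    Σ(broken) = 2229 kJ
  Bonds formed (products):
    N-H: 6 × 406 = 2436
    Σ(formed) = 2436 kJ
  ΔH_2 = 2229 − 2436 = −207 kJ
ΔH_1 − ΔH_2 = +23 kJ, so reaction 2 has the more negative ΔH; |ΔH_1 − ΔH_2| = 23 kJ.

Reaction 2, by 23 kJ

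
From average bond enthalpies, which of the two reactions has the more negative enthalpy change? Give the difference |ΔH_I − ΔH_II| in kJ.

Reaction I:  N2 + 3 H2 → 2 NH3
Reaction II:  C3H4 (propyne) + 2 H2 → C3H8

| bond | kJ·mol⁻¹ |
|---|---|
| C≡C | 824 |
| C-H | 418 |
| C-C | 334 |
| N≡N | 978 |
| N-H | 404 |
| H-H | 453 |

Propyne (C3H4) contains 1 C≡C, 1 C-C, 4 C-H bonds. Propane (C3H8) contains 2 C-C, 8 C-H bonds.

Reaction II, by 189 kJ

Reaction I:
  Bonds broken (reactants):
    H-H: 3 × 453 = 1359
    N≡N: 1 × 978 = 978
    Σ(broken) = 2337 kJ
  Bonds formed (products):
    N-H: 6 × 404 = 2424
    Σ(formed) = 2424 kJ
  ΔH_I = 2337 − 2424 = −87 kJ
Reaction II:
  Bonds broken (reactants):
    C≡C: 1 × 824 = 824
    C-C: 1 × 334 = 334
    C-H: 4 × 418 = 1672
    H-H: 2 × 453 = 906
    Σ(broken) = 3736 kJ
  Bonds formed (products):
    C-C: 2 × 334 = 668
    C-H: 8 × 418 = 3344
    Σ(formed) = 4012 kJ
  ΔH_II = 3736 − 4012 = −276 kJ
ΔH_I − ΔH_II = +189 kJ, so reaction II has the more negative ΔH; |ΔH_I − ΔH_II| = 189 kJ.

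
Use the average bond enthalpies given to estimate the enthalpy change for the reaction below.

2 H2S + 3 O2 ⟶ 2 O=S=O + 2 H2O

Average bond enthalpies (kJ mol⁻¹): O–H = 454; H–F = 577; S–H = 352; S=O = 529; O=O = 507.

ΔH ≈ −1003 kJ

Bonds broken (reactants):
  O=O: 3 × 507 = 1521
  S–H: 4 × 352 = 1408
  Σ(broken) = 2929 kJ
Bonds formed (products):
  O–H: 4 × 454 = 1816
  S=O: 4 × 529 = 2116
  Σ(formed) = 3932 kJ
ΔH = Σ(broken) − Σ(formed) = 2929 − 3932 = −1003 kJ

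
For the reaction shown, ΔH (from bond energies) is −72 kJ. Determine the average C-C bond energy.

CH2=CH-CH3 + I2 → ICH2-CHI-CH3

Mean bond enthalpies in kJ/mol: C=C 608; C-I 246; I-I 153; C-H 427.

Let D be the C-C bond energy.
Σ(broken) = 1×D + 6×427 + 1×608 + 1×153 = 3323 + D
Σ(formed) = 2×D + 6×427 + 2×246 = 3054 + 2D
ΔH = Σ(broken) − Σ(formed) = (3323 + D) − (3054 + 2D) = +269 − D
Setting this equal to −72 kJ gives D = 341 kJ/mol.

D(C-C) ≈ 341 kJ/mol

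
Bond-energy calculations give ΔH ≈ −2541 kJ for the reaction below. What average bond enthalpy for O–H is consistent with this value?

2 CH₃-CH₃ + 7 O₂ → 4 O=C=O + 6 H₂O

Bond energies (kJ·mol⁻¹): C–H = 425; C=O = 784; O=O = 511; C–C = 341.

D(O–H) ≈ 469 kJ/mol

Let D be the O–H bond energy.
Σ(broken) = 2×341 + 12×425 + 7×511 = 9359
Σ(formed) = 8×784 + 12×D = 6272 + 12D
ΔH = Σ(broken) − Σ(formed) = (9359) − (6272 + 12D) = +3087 − 12D
Setting this equal to −2541 kJ gives 12D = 5628, so D = 469 kJ/mol.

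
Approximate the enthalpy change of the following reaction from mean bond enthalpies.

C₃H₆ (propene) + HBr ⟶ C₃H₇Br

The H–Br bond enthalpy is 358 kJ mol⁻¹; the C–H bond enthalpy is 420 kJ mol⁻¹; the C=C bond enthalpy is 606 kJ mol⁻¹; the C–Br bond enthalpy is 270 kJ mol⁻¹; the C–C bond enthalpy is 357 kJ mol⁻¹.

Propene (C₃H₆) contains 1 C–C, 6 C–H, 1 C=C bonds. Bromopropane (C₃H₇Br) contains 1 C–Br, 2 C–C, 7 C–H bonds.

ΔH ≈ −83 kJ

Bonds broken (reactants):
  C–C: 1 × 357 = 357
  C–H: 6 × 420 = 2520
  C=C: 1 × 606 = 606
  H–Br: 1 × 358 = 358
  Σ(broken) = 3841 kJ
Bonds formed (products):
  C–Br: 1 × 270 = 270
  C–C: 2 × 357 = 714
  C–H: 7 × 420 = 2940
  Σ(formed) = 3924 kJ
ΔH = Σ(broken) − Σ(formed) = 3841 − 3924 = −83 kJ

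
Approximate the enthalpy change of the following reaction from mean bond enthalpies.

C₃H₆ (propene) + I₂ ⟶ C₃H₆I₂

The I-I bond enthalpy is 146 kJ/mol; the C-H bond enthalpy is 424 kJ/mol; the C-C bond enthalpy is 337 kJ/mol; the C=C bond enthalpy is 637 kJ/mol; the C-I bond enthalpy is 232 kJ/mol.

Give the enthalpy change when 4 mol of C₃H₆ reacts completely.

Bonds broken (reactants):
  C-C: 1 × 337 = 337
  C-H: 6 × 424 = 2544
  C=C: 1 × 637 = 637
  I-I: 1 × 146 = 146
  Σ(broken) = 3664 kJ
Bonds formed (products):
  C-C: 2 × 337 = 674
  C-H: 6 × 424 = 2544
  C-I: 2 × 232 = 464
  Σ(formed) = 3682 kJ
ΔH = Σ(broken) − Σ(formed) = 3664 − 3682 = −18 kJ
For 4× the reaction as written: 4 × (−18) = −72 kJ

ΔH = −72 kJ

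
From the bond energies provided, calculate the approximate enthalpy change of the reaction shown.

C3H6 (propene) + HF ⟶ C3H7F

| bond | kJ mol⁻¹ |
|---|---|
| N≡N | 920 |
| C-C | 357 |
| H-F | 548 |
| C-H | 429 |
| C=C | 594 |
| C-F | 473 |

Bonds broken (reactants):
  C-C: 1 × 357 = 357
  C-H: 6 × 429 = 2574
  C=C: 1 × 594 = 594
  H-F: 1 × 548 = 548
  Σ(broken) = 4073 kJ
Bonds formed (products):
  C-C: 2 × 357 = 714
  C-F: 1 × 473 = 473
  C-H: 7 × 429 = 3003
  Σ(formed) = 4190 kJ
ΔH = Σ(broken) − Σ(formed) = 4073 − 4190 = −117 kJ

ΔH ≈ −117 kJ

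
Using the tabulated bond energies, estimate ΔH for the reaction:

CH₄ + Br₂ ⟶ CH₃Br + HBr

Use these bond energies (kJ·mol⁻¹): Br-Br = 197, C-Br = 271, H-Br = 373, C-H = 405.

Bonds broken (reactants):
  Br-Br: 1 × 197 = 197
  C-H: 4 × 405 = 1620
  Σ(broken) = 1817 kJ
Bonds formed (products):
  C-Br: 1 × 271 = 271
  C-H: 3 × 405 = 1215
  H-Br: 1 × 373 = 373
  Σ(formed) = 1859 kJ
ΔH = Σ(broken) − Σ(formed) = 1817 − 1859 = −42 kJ

ΔH ≈ −42 kJ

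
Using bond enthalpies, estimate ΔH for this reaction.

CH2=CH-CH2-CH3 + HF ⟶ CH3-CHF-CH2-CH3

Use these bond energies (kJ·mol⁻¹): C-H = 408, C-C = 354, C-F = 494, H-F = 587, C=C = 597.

ΔH ≈ −72 kJ

Bonds broken (reactants):
  C-C: 2 × 354 = 708
  C-H: 8 × 408 = 3264
  C=C: 1 × 597 = 597
  H-F: 1 × 587 = 587
  Σ(broken) = 5156 kJ
Bonds formed (products):
  C-C: 3 × 354 = 1062
  C-F: 1 × 494 = 494
  C-H: 9 × 408 = 3672
  Σ(formed) = 5228 kJ
ΔH = Σ(broken) − Σ(formed) = 5156 − 5228 = −72 kJ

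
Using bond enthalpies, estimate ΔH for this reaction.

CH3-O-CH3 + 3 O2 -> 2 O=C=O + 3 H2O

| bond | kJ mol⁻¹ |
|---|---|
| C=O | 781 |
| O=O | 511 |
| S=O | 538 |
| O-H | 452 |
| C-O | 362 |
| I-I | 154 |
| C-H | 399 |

ΔH ≈ −1185 kJ

Bonds broken (reactants):
  C-H: 6 × 399 = 2394
  C-O: 2 × 362 = 724
  O=O: 3 × 511 = 1533
  Σ(broken) = 4651 kJ
Bonds formed (products):
  C=O: 4 × 781 = 3124
  O-H: 6 × 452 = 2712
  Σ(formed) = 5836 kJ
ΔH = Σ(broken) − Σ(formed) = 4651 − 5836 = −1185 kJ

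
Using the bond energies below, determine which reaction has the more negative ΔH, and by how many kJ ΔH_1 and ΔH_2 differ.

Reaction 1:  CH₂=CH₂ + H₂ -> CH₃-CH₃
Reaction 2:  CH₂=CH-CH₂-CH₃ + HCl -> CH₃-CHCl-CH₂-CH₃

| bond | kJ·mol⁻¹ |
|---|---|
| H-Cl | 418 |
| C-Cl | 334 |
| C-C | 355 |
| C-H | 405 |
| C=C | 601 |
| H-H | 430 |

Reaction 1, by 59 kJ

Reaction 1:
  Bonds broken (reactants):
    C-H: 4 × 405 = 1620
    C=C: 1 × 601 = 601
    H-H: 1 × 430 = 430
    Σ(broken) = 2651 kJ
  Bonds formed (products):
    C-C: 1 × 355 = 355
    C-H: 6 × 405 = 2430
    Σ(formed) = 2785 kJ
  ΔH_1 = 2651 − 2785 = −134 kJ
Reaction 2:
  Bonds broken (reactants):
    C-C: 2 × 355 = 710
    C-H: 8 × 405 = 3240
    C=C: 1 × 601 = 601
    H-Cl: 1 × 418 = 418
    Σ(broken) = 4969 kJ
  Bonds formed (products):
    C-C: 3 × 355 = 1065
    C-Cl: 1 × 334 = 334
    C-H: 9 × 405 = 3645
    Σ(formed) = 5044 kJ
  ΔH_2 = 4969 − 5044 = −75 kJ
ΔH_1 − ΔH_2 = −59 kJ, so reaction 1 has the more negative ΔH; |ΔH_1 − ΔH_2| = 59 kJ.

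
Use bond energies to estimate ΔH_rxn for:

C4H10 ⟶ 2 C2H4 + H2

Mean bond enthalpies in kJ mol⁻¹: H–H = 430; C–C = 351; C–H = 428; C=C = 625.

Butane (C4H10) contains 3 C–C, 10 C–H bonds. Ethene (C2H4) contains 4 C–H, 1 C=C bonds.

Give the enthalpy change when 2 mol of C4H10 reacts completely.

ΔH = +458 kJ

Bonds broken (reactants):
  C–C: 3 × 351 = 1053
  C–H: 10 × 428 = 4280
  Σ(broken) = 5333 kJ
Bonds formed (products):
  C–H: 8 × 428 = 3424
  C=C: 2 × 625 = 1250
  H–H: 1 × 430 = 430
  Σ(formed) = 5104 kJ
ΔH = Σ(broken) − Σ(formed) = 5333 − 5104 = +229 kJ
For 2× the reaction as written: 2 × (+229) = +458 kJ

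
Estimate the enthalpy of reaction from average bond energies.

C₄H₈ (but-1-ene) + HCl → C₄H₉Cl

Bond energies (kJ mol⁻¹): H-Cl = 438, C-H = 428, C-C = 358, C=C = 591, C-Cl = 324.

ΔH ≈ −81 kJ

Bonds broken (reactants):
  C-C: 2 × 358 = 716
  C-H: 8 × 428 = 3424
  C=C: 1 × 591 = 591
  H-Cl: 1 × 438 = 438
  Σ(broken) = 5169 kJ
Bonds formed (products):
  C-C: 3 × 358 = 1074
  C-Cl: 1 × 324 = 324
  C-H: 9 × 428 = 3852
  Σ(formed) = 5250 kJ
ΔH = Σ(broken) − Σ(formed) = 5169 − 5250 = −81 kJ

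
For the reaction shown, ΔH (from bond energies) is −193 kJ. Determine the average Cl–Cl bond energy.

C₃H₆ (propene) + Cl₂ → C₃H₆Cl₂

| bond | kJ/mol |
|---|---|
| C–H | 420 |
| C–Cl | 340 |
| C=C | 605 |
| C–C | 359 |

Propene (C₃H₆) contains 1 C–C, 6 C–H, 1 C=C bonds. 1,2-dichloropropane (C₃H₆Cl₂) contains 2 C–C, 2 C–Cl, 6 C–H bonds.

D(Cl–Cl) ≈ 241 kJ/mol

Let D be the Cl–Cl bond energy.
Σ(broken) = 1×359 + 6×420 + 1×605 + 1×D = 3484 + D
Σ(formed) = 2×359 + 2×340 + 6×420 = 3918
ΔH = Σ(broken) − Σ(formed) = (3484 + D) − (3918) = −434 + D
Setting this equal to −193 kJ gives D = 241 kJ/mol.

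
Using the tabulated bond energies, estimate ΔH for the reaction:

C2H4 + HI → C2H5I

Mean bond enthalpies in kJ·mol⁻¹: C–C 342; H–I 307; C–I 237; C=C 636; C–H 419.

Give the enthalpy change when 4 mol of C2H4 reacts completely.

Bonds broken (reactants):
  C–H: 4 × 419 = 1676
  C=C: 1 × 636 = 636
  H–I: 1 × 307 = 307
  Σ(broken) = 2619 kJ
Bonds formed (products):
  C–C: 1 × 342 = 342
  C–H: 5 × 419 = 2095
  C–I: 1 × 237 = 237
  Σ(formed) = 2674 kJ
ΔH = Σ(broken) − Σ(formed) = 2619 − 2674 = −55 kJ
For 4× the reaction as written: 4 × (−55) = −220 kJ

ΔH = −220 kJ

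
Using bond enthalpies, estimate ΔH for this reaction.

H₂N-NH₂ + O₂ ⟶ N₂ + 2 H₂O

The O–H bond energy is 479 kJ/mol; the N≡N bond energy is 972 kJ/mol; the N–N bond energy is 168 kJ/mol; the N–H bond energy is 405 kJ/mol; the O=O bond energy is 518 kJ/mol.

Bonds broken (reactants):
  N–H: 4 × 405 = 1620
  N–N: 1 × 168 = 168
  O=O: 1 × 518 = 518
  Σ(broken) = 2306 kJ
Bonds formed (products):
  N≡N: 1 × 972 = 972
  O–H: 4 × 479 = 1916
  Σ(formed) = 2888 kJ
ΔH = Σ(broken) − Σ(formed) = 2306 − 2888 = −582 kJ

ΔH ≈ −582 kJ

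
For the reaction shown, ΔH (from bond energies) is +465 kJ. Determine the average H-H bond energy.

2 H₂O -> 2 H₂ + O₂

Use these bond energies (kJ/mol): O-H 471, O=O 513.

D(H-H) ≈ 453 kJ/mol

Let D be the H-H bond energy.
Σ(broken) = 4×471 = 1884
Σ(formed) = 2×D + 1×513 = 513 + 2D
ΔH = Σ(broken) − Σ(formed) = (1884) − (513 + 2D) = +1371 − 2D
Setting this equal to +465 kJ gives 2D = 906, so D = 453 kJ/mol.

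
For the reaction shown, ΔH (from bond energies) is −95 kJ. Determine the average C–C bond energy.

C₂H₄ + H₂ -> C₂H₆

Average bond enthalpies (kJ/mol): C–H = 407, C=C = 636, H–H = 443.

Let D be the C–C bond energy.
Σ(broken) = 4×407 + 1×636 + 1×443 = 2707
Σ(formed) = 1×D + 6×407 = 2442 + D
ΔH = Σ(broken) − Σ(formed) = (2707) − (2442 + D) = +265 − D
Setting this equal to −95 kJ gives D = 360 kJ/mol.

D(C–C) ≈ 360 kJ/mol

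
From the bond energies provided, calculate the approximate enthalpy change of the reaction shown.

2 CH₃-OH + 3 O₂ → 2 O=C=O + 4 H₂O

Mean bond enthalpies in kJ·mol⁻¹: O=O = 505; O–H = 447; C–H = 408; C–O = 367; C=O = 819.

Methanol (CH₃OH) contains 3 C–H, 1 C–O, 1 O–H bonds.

ΔH ≈ −1261 kJ

Bonds broken (reactants):
  C–H: 6 × 408 = 2448
  C–O: 2 × 367 = 734
  O–H: 2 × 447 = 894
  O=O: 3 × 505 = 1515
  Σ(broken) = 5591 kJ
Bonds formed (products):
  C=O: 4 × 819 = 3276
  O–H: 8 × 447 = 3576
  Σ(formed) = 6852 kJ
ΔH = Σ(broken) − Σ(formed) = 5591 − 6852 = −1261 kJ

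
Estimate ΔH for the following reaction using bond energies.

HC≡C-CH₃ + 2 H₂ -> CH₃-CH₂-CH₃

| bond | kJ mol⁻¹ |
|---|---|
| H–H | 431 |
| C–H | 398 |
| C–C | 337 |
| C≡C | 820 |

ΔH ≈ −247 kJ

Bonds broken (reactants):
  C≡C: 1 × 820 = 820
  C–C: 1 × 337 = 337
  C–H: 4 × 398 = 1592
  H–H: 2 × 431 = 862
  Σ(broken) = 3611 kJ
Bonds formed (products):
  C–C: 2 × 337 = 674
  C–H: 8 × 398 = 3184
  Σ(formed) = 3858 kJ
ΔH = Σ(broken) − Σ(formed) = 3611 − 3858 = −247 kJ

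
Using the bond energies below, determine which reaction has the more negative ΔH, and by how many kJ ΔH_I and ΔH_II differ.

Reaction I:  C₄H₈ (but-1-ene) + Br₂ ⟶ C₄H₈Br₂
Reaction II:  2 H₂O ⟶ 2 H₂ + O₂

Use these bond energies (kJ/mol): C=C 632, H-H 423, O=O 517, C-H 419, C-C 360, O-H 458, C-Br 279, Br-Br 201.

Reaction I, by 554 kJ

Reaction I:
  Bonds broken (reactants):
    Br-Br: 1 × 201 = 201
    C-C: 2 × 360 = 720
    C-H: 8 × 419 = 3352
    C=C: 1 × 632 = 632
    Σ(broken) = 4905 kJ
  Bonds formed (products):
    C-Br: 2 × 279 = 558
    C-C: 3 × 360 = 1080
    C-H: 8 × 419 = 3352
    Σ(formed) = 4990 kJ
  ΔH_I = 4905 − 4990 = −85 kJ
Reaction II:
  Bonds broken (reactants):
    O-H: 4 × 458 = 1832
    Σ(broken) = 1832 kJ
  Bonds formed (products):
    H-H: 2 × 423 = 846
    O=O: 1 × 517 = 517
    Σ(formed) = 1363 kJ
  ΔH_II = 1832 − 1363 = +469 kJ
ΔH_I − ΔH_II = −554 kJ, so reaction I has the more negative ΔH; |ΔH_I − ΔH_II| = 554 kJ.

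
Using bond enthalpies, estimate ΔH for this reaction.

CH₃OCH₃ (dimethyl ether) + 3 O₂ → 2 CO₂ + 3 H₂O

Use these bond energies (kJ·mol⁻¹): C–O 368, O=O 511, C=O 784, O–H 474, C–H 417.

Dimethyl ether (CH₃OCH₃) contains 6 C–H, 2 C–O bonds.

ΔH ≈ −1209 kJ

Bonds broken (reactants):
  C–H: 6 × 417 = 2502
  C–O: 2 × 368 = 736
  O=O: 3 × 511 = 1533
  Σ(broken) = 4771 kJ
Bonds formed (products):
  C=O: 4 × 784 = 3136
  O–H: 6 × 474 = 2844
  Σ(formed) = 5980 kJ
ΔH = Σ(broken) − Σ(formed) = 4771 − 5980 = −1209 kJ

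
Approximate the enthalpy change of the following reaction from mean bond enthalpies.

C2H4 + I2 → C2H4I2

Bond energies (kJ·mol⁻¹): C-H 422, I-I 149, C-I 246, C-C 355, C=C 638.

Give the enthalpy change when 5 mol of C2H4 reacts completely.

Bonds broken (reactants):
  C-H: 4 × 422 = 1688
  C=C: 1 × 638 = 638
  I-I: 1 × 149 = 149
  Σ(broken) = 2475 kJ
Bonds formed (products):
  C-C: 1 × 355 = 355
  C-H: 4 × 422 = 1688
  C-I: 2 × 246 = 492
  Σ(formed) = 2535 kJ
ΔH = Σ(broken) − Σ(formed) = 2475 − 2535 = −60 kJ
For 5× the reaction as written: 5 × (−60) = −300 kJ

ΔH = −300 kJ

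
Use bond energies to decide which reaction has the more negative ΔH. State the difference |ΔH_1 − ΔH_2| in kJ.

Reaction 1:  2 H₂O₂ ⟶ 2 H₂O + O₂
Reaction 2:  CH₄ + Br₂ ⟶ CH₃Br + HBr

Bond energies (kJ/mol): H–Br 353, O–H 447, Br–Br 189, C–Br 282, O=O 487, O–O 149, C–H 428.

Reaction 1, by 171 kJ

Reaction 1:
  Bonds broken (reactants):
    O–H: 4 × 447 = 1788
    O–O: 2 × 149 = 298
    Σ(broken) = 2086 kJ
  Bonds formed (products):
    O–H: 4 × 447 = 1788
    O=O: 1 × 487 = 487
    Σ(formed) = 2275 kJ
  ΔH_1 = 2086 − 2275 = −189 kJ
Reaction 2:
  Bonds broken (reactants):
    Br–Br: 1 × 189 = 189
    C–H: 4 × 428 = 1712
    Σ(broken) = 1901 kJ
  Bonds formed (products):
    C–Br: 1 × 282 = 282
    C–H: 3 × 428 = 1284
    H–Br: 1 × 353 = 353
    Σ(formed) = 1919 kJ
  ΔH_2 = 1901 − 1919 = −18 kJ
ΔH_1 − ΔH_2 = −171 kJ, so reaction 1 has the more negative ΔH; |ΔH_1 − ΔH_2| = 171 kJ.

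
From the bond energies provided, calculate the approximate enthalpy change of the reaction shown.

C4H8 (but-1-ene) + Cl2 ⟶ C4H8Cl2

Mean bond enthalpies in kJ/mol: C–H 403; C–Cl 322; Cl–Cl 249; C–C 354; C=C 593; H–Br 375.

Bonds broken (reactants):
  C–C: 2 × 354 = 708
  C–H: 8 × 403 = 3224
  C=C: 1 × 593 = 593
  Cl–Cl: 1 × 249 = 249
  Σ(broken) = 4774 kJ
Bonds formed (products):
  C–C: 3 × 354 = 1062
  C–Cl: 2 × 322 = 644
  C–H: 8 × 403 = 3224
  Σ(formed) = 4930 kJ
ΔH = Σ(broken) − Σ(formed) = 4774 − 4930 = −156 kJ

ΔH ≈ −156 kJ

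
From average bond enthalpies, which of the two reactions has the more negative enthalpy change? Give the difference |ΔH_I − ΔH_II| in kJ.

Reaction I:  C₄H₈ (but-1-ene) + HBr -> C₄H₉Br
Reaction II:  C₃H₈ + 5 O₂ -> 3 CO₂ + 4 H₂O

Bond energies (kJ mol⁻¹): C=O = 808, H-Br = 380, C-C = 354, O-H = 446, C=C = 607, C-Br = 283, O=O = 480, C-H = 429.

Reaction II, by 1797 kJ

Reaction I:
  Bonds broken (reactants):
    C-C: 2 × 354 = 708
    C-H: 8 × 429 = 3432
    C=C: 1 × 607 = 607
    H-Br: 1 × 380 = 380
    Σ(broken) = 5127 kJ
  Bonds formed (products):
    C-Br: 1 × 283 = 283
    C-C: 3 × 354 = 1062
    C-H: 9 × 429 = 3861
    Σ(formed) = 5206 kJ
  ΔH_I = 5127 − 5206 = −79 kJ
Reaction II:
  Bonds broken (reactants):
    C-C: 2 × 354 = 708
    C-H: 8 × 429 = 3432
    O=O: 5 × 480 = 2400
    Σ(broken) = 6540 kJ
  Bonds formed (products):
    C=O: 6 × 808 = 4848
    O-H: 8 × 446 = 3568
    Σ(formed) = 8416 kJ
  ΔH_II = 6540 − 8416 = −1876 kJ
ΔH_I − ΔH_II = +1797 kJ, so reaction II has the more negative ΔH; |ΔH_I − ΔH_II| = 1797 kJ.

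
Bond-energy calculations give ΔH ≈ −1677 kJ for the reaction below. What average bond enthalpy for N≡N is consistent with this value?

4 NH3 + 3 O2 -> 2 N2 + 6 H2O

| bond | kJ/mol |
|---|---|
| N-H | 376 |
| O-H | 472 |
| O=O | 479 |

Let D be the N≡N bond energy.
Σ(broken) = 12×376 + 3×479 = 5949
Σ(formed) = 2×D + 12×472 = 5664 + 2D
ΔH = Σ(broken) − Σ(formed) = (5949) − (5664 + 2D) = +285 − 2D
Setting this equal to −1677 kJ gives 2D = 1962, so D = 981 kJ/mol.

D(N≡N) ≈ 981 kJ/mol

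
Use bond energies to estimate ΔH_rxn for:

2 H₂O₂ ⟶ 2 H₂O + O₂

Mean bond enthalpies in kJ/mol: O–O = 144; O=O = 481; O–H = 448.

ΔH ≈ −193 kJ

Bonds broken (reactants):
  O–H: 4 × 448 = 1792
  O–O: 2 × 144 = 288
  Σ(broken) = 2080 kJ
Bonds formed (products):
  O–H: 4 × 448 = 1792
  O=O: 1 × 481 = 481
  Σ(formed) = 2273 kJ
ΔH = Σ(broken) − Σ(formed) = 2080 − 2273 = −193 kJ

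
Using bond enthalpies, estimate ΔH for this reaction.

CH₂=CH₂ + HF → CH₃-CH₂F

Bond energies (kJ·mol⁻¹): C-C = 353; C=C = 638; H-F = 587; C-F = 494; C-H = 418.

ΔH ≈ −40 kJ

Bonds broken (reactants):
  C-H: 4 × 418 = 1672
  C=C: 1 × 638 = 638
  H-F: 1 × 587 = 587
  Σ(broken) = 2897 kJ
Bonds formed (products):
  C-C: 1 × 353 = 353
  C-F: 1 × 494 = 494
  C-H: 5 × 418 = 2090
  Σ(formed) = 2937 kJ
ΔH = Σ(broken) − Σ(formed) = 2897 − 2937 = −40 kJ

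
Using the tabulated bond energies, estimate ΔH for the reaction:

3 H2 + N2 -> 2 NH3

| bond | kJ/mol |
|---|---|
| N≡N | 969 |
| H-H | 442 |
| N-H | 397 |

Bonds broken (reactants):
  H-H: 3 × 442 = 1326
  N≡N: 1 × 969 = 969
  Σ(broken) = 2295 kJ
Bonds formed (products):
  N-H: 6 × 397 = 2382
  Σ(formed) = 2382 kJ
ΔH = Σ(broken) − Σ(formed) = 2295 − 2382 = −87 kJ

ΔH ≈ −87 kJ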